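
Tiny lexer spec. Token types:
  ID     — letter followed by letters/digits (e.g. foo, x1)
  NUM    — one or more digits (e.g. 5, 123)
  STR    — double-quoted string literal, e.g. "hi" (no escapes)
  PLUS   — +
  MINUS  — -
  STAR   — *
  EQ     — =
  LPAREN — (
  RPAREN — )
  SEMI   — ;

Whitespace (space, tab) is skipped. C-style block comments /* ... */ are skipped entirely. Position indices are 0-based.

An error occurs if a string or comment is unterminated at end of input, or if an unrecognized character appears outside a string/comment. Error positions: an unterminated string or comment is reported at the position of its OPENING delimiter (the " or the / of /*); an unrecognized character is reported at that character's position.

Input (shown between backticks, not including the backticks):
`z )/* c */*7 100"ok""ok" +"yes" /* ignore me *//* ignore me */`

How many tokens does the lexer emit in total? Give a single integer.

pos=0: emit ID 'z' (now at pos=1)
pos=2: emit RPAREN ')'
pos=3: enter COMMENT mode (saw '/*')
exit COMMENT mode (now at pos=10)
pos=10: emit STAR '*'
pos=11: emit NUM '7' (now at pos=12)
pos=13: emit NUM '100' (now at pos=16)
pos=16: enter STRING mode
pos=16: emit STR "ok" (now at pos=20)
pos=20: enter STRING mode
pos=20: emit STR "ok" (now at pos=24)
pos=25: emit PLUS '+'
pos=26: enter STRING mode
pos=26: emit STR "yes" (now at pos=31)
pos=32: enter COMMENT mode (saw '/*')
exit COMMENT mode (now at pos=47)
pos=47: enter COMMENT mode (saw '/*')
exit COMMENT mode (now at pos=62)
DONE. 9 tokens: [ID, RPAREN, STAR, NUM, NUM, STR, STR, PLUS, STR]

Answer: 9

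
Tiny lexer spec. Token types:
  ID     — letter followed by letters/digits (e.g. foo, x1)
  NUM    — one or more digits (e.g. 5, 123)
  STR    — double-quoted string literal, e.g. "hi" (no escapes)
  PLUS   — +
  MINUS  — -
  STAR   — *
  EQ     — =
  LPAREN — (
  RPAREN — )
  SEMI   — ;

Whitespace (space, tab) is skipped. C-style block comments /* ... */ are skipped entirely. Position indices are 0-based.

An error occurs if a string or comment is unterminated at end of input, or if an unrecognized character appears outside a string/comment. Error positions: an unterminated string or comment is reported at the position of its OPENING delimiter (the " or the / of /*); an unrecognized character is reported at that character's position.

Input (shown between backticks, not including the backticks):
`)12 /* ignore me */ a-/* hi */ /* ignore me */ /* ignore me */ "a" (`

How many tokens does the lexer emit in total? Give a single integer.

Answer: 6

Derivation:
pos=0: emit RPAREN ')'
pos=1: emit NUM '12' (now at pos=3)
pos=4: enter COMMENT mode (saw '/*')
exit COMMENT mode (now at pos=19)
pos=20: emit ID 'a' (now at pos=21)
pos=21: emit MINUS '-'
pos=22: enter COMMENT mode (saw '/*')
exit COMMENT mode (now at pos=30)
pos=31: enter COMMENT mode (saw '/*')
exit COMMENT mode (now at pos=46)
pos=47: enter COMMENT mode (saw '/*')
exit COMMENT mode (now at pos=62)
pos=63: enter STRING mode
pos=63: emit STR "a" (now at pos=66)
pos=67: emit LPAREN '('
DONE. 6 tokens: [RPAREN, NUM, ID, MINUS, STR, LPAREN]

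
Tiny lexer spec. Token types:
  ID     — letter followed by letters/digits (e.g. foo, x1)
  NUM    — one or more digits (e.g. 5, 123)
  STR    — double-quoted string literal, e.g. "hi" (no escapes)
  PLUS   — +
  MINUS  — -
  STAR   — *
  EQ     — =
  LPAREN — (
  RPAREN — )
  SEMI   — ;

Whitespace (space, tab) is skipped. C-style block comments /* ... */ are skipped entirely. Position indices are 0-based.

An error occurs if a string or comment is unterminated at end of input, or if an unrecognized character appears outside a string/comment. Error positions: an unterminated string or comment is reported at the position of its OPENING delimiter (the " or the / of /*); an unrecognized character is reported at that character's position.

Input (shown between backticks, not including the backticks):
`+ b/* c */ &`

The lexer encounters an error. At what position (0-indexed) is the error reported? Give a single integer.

Answer: 11

Derivation:
pos=0: emit PLUS '+'
pos=2: emit ID 'b' (now at pos=3)
pos=3: enter COMMENT mode (saw '/*')
exit COMMENT mode (now at pos=10)
pos=11: ERROR — unrecognized char '&'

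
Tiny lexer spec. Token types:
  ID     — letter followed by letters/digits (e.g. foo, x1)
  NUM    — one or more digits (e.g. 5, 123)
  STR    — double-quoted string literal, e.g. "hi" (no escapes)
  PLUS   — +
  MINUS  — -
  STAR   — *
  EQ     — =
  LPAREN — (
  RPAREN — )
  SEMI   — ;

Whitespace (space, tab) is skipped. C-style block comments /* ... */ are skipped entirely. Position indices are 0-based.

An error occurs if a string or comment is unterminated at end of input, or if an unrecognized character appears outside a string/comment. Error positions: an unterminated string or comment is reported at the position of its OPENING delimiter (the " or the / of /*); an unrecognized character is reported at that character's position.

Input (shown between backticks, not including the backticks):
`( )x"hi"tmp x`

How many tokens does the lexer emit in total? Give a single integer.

pos=0: emit LPAREN '('
pos=2: emit RPAREN ')'
pos=3: emit ID 'x' (now at pos=4)
pos=4: enter STRING mode
pos=4: emit STR "hi" (now at pos=8)
pos=8: emit ID 'tmp' (now at pos=11)
pos=12: emit ID 'x' (now at pos=13)
DONE. 6 tokens: [LPAREN, RPAREN, ID, STR, ID, ID]

Answer: 6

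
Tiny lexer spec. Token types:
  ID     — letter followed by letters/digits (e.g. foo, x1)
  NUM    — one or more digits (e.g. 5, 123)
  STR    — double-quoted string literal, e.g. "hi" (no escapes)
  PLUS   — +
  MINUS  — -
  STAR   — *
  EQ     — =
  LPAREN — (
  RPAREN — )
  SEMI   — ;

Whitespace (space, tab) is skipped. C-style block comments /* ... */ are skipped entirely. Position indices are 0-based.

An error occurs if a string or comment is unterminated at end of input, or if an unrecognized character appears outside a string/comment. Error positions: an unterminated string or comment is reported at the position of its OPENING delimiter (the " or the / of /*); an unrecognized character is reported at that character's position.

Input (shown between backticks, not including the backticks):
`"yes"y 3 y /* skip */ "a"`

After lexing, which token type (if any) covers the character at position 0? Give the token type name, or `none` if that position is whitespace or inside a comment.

pos=0: enter STRING mode
pos=0: emit STR "yes" (now at pos=5)
pos=5: emit ID 'y' (now at pos=6)
pos=7: emit NUM '3' (now at pos=8)
pos=9: emit ID 'y' (now at pos=10)
pos=11: enter COMMENT mode (saw '/*')
exit COMMENT mode (now at pos=21)
pos=22: enter STRING mode
pos=22: emit STR "a" (now at pos=25)
DONE. 5 tokens: [STR, ID, NUM, ID, STR]
Position 0: char is '"' -> STR

Answer: STR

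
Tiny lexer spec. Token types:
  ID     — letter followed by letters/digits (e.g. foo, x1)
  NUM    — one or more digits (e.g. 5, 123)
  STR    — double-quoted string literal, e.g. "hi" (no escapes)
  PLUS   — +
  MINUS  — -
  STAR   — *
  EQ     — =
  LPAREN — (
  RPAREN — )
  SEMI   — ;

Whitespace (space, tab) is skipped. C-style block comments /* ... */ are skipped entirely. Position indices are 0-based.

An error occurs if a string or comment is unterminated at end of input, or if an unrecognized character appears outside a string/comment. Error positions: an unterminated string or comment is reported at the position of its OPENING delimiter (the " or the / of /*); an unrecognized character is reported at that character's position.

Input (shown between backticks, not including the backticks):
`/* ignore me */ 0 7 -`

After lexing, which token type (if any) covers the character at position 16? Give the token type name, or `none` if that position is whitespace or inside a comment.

pos=0: enter COMMENT mode (saw '/*')
exit COMMENT mode (now at pos=15)
pos=16: emit NUM '0' (now at pos=17)
pos=18: emit NUM '7' (now at pos=19)
pos=20: emit MINUS '-'
DONE. 3 tokens: [NUM, NUM, MINUS]
Position 16: char is '0' -> NUM

Answer: NUM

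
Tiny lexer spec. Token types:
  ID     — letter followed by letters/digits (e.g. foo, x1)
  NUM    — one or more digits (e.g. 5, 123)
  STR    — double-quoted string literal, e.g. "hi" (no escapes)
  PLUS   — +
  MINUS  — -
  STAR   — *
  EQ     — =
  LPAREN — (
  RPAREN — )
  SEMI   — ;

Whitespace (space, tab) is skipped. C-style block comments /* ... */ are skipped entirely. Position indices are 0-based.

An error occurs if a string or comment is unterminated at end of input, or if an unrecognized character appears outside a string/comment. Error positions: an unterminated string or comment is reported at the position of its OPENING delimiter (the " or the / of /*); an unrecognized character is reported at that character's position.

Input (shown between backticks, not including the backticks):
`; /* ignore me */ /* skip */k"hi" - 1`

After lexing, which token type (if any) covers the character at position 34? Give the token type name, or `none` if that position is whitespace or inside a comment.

Answer: MINUS

Derivation:
pos=0: emit SEMI ';'
pos=2: enter COMMENT mode (saw '/*')
exit COMMENT mode (now at pos=17)
pos=18: enter COMMENT mode (saw '/*')
exit COMMENT mode (now at pos=28)
pos=28: emit ID 'k' (now at pos=29)
pos=29: enter STRING mode
pos=29: emit STR "hi" (now at pos=33)
pos=34: emit MINUS '-'
pos=36: emit NUM '1' (now at pos=37)
DONE. 5 tokens: [SEMI, ID, STR, MINUS, NUM]
Position 34: char is '-' -> MINUS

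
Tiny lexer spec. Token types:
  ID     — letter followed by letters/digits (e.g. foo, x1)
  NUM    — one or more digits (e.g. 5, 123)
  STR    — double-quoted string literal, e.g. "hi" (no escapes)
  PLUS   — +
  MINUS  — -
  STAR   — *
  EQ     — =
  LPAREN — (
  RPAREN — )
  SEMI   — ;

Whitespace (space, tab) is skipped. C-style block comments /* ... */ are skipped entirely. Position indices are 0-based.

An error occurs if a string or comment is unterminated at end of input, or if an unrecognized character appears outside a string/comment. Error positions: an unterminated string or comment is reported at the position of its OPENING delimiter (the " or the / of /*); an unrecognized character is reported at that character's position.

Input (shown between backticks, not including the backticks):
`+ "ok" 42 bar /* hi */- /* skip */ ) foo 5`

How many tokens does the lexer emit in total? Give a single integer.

pos=0: emit PLUS '+'
pos=2: enter STRING mode
pos=2: emit STR "ok" (now at pos=6)
pos=7: emit NUM '42' (now at pos=9)
pos=10: emit ID 'bar' (now at pos=13)
pos=14: enter COMMENT mode (saw '/*')
exit COMMENT mode (now at pos=22)
pos=22: emit MINUS '-'
pos=24: enter COMMENT mode (saw '/*')
exit COMMENT mode (now at pos=34)
pos=35: emit RPAREN ')'
pos=37: emit ID 'foo' (now at pos=40)
pos=41: emit NUM '5' (now at pos=42)
DONE. 8 tokens: [PLUS, STR, NUM, ID, MINUS, RPAREN, ID, NUM]

Answer: 8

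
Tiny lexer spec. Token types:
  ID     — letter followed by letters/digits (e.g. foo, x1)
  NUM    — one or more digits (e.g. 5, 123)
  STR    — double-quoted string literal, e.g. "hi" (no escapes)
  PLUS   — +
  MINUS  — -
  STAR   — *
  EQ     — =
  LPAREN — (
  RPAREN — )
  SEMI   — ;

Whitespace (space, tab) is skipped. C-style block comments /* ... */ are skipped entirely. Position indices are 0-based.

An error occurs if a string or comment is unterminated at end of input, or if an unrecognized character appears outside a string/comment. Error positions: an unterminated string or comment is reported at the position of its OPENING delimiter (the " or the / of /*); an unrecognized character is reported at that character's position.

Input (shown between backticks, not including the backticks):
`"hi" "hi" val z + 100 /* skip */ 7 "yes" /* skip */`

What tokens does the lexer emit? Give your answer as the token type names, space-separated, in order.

Answer: STR STR ID ID PLUS NUM NUM STR

Derivation:
pos=0: enter STRING mode
pos=0: emit STR "hi" (now at pos=4)
pos=5: enter STRING mode
pos=5: emit STR "hi" (now at pos=9)
pos=10: emit ID 'val' (now at pos=13)
pos=14: emit ID 'z' (now at pos=15)
pos=16: emit PLUS '+'
pos=18: emit NUM '100' (now at pos=21)
pos=22: enter COMMENT mode (saw '/*')
exit COMMENT mode (now at pos=32)
pos=33: emit NUM '7' (now at pos=34)
pos=35: enter STRING mode
pos=35: emit STR "yes" (now at pos=40)
pos=41: enter COMMENT mode (saw '/*')
exit COMMENT mode (now at pos=51)
DONE. 8 tokens: [STR, STR, ID, ID, PLUS, NUM, NUM, STR]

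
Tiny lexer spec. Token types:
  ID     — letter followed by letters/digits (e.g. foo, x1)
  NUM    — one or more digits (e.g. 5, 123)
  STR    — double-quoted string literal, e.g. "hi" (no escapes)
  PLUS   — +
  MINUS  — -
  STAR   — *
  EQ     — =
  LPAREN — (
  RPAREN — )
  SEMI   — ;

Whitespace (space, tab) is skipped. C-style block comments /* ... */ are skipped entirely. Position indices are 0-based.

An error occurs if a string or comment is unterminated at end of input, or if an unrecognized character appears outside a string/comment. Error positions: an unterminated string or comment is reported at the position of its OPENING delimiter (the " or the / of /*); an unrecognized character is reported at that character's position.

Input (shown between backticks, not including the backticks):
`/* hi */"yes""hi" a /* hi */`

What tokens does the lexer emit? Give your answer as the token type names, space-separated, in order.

pos=0: enter COMMENT mode (saw '/*')
exit COMMENT mode (now at pos=8)
pos=8: enter STRING mode
pos=8: emit STR "yes" (now at pos=13)
pos=13: enter STRING mode
pos=13: emit STR "hi" (now at pos=17)
pos=18: emit ID 'a' (now at pos=19)
pos=20: enter COMMENT mode (saw '/*')
exit COMMENT mode (now at pos=28)
DONE. 3 tokens: [STR, STR, ID]

Answer: STR STR ID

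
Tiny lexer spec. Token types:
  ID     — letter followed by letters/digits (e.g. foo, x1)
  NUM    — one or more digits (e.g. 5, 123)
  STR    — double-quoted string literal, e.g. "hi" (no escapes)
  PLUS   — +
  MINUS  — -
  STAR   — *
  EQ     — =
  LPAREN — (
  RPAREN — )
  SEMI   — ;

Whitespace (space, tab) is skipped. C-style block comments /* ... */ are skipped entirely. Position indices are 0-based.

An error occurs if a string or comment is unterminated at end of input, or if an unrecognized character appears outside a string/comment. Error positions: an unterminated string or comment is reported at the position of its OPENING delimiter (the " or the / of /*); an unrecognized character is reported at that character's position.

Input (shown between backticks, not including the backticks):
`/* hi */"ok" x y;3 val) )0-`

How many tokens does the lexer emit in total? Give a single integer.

pos=0: enter COMMENT mode (saw '/*')
exit COMMENT mode (now at pos=8)
pos=8: enter STRING mode
pos=8: emit STR "ok" (now at pos=12)
pos=13: emit ID 'x' (now at pos=14)
pos=15: emit ID 'y' (now at pos=16)
pos=16: emit SEMI ';'
pos=17: emit NUM '3' (now at pos=18)
pos=19: emit ID 'val' (now at pos=22)
pos=22: emit RPAREN ')'
pos=24: emit RPAREN ')'
pos=25: emit NUM '0' (now at pos=26)
pos=26: emit MINUS '-'
DONE. 10 tokens: [STR, ID, ID, SEMI, NUM, ID, RPAREN, RPAREN, NUM, MINUS]

Answer: 10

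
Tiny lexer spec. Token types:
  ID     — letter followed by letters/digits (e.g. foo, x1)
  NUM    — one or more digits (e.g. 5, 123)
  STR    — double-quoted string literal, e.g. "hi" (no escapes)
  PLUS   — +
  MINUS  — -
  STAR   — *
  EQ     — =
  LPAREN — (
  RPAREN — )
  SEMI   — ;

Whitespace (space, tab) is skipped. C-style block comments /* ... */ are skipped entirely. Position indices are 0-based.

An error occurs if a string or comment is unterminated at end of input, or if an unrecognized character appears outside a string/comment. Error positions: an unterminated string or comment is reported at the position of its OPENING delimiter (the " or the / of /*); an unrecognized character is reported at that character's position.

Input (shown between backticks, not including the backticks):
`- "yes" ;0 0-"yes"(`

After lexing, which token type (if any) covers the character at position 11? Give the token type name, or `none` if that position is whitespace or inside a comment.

Answer: NUM

Derivation:
pos=0: emit MINUS '-'
pos=2: enter STRING mode
pos=2: emit STR "yes" (now at pos=7)
pos=8: emit SEMI ';'
pos=9: emit NUM '0' (now at pos=10)
pos=11: emit NUM '0' (now at pos=12)
pos=12: emit MINUS '-'
pos=13: enter STRING mode
pos=13: emit STR "yes" (now at pos=18)
pos=18: emit LPAREN '('
DONE. 8 tokens: [MINUS, STR, SEMI, NUM, NUM, MINUS, STR, LPAREN]
Position 11: char is '0' -> NUM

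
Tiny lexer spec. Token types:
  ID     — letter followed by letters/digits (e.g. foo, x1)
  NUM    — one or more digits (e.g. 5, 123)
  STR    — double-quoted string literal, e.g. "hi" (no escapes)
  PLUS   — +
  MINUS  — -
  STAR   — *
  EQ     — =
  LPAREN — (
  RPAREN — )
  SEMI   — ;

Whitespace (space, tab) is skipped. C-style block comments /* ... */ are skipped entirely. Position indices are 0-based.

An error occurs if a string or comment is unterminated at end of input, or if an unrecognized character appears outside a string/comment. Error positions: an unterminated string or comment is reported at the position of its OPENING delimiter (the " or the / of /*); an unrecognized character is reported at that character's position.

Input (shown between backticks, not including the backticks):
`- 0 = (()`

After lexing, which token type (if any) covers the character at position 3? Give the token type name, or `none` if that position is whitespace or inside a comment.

Answer: none

Derivation:
pos=0: emit MINUS '-'
pos=2: emit NUM '0' (now at pos=3)
pos=4: emit EQ '='
pos=6: emit LPAREN '('
pos=7: emit LPAREN '('
pos=8: emit RPAREN ')'
DONE. 6 tokens: [MINUS, NUM, EQ, LPAREN, LPAREN, RPAREN]
Position 3: char is ' ' -> none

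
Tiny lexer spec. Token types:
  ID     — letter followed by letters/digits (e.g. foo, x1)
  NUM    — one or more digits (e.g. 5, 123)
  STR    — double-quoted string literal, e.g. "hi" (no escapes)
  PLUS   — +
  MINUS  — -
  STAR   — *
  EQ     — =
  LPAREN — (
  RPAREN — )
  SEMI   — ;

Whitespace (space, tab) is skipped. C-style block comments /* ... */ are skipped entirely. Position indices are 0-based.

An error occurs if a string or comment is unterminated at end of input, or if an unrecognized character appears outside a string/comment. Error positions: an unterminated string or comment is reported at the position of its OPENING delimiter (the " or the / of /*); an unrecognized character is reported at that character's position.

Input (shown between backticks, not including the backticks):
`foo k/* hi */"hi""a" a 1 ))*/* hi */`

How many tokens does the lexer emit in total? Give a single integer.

Answer: 9

Derivation:
pos=0: emit ID 'foo' (now at pos=3)
pos=4: emit ID 'k' (now at pos=5)
pos=5: enter COMMENT mode (saw '/*')
exit COMMENT mode (now at pos=13)
pos=13: enter STRING mode
pos=13: emit STR "hi" (now at pos=17)
pos=17: enter STRING mode
pos=17: emit STR "a" (now at pos=20)
pos=21: emit ID 'a' (now at pos=22)
pos=23: emit NUM '1' (now at pos=24)
pos=25: emit RPAREN ')'
pos=26: emit RPAREN ')'
pos=27: emit STAR '*'
pos=28: enter COMMENT mode (saw '/*')
exit COMMENT mode (now at pos=36)
DONE. 9 tokens: [ID, ID, STR, STR, ID, NUM, RPAREN, RPAREN, STAR]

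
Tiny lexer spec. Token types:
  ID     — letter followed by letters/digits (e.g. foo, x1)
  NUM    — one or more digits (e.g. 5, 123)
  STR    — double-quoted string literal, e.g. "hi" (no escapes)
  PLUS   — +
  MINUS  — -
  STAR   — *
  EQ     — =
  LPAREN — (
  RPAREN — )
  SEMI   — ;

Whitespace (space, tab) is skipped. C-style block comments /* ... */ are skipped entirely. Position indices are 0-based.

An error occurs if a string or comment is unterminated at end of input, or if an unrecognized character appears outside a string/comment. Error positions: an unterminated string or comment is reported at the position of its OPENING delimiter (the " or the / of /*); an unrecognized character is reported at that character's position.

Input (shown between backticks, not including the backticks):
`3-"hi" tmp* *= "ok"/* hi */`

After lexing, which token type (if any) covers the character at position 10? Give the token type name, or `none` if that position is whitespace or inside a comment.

Answer: STAR

Derivation:
pos=0: emit NUM '3' (now at pos=1)
pos=1: emit MINUS '-'
pos=2: enter STRING mode
pos=2: emit STR "hi" (now at pos=6)
pos=7: emit ID 'tmp' (now at pos=10)
pos=10: emit STAR '*'
pos=12: emit STAR '*'
pos=13: emit EQ '='
pos=15: enter STRING mode
pos=15: emit STR "ok" (now at pos=19)
pos=19: enter COMMENT mode (saw '/*')
exit COMMENT mode (now at pos=27)
DONE. 8 tokens: [NUM, MINUS, STR, ID, STAR, STAR, EQ, STR]
Position 10: char is '*' -> STAR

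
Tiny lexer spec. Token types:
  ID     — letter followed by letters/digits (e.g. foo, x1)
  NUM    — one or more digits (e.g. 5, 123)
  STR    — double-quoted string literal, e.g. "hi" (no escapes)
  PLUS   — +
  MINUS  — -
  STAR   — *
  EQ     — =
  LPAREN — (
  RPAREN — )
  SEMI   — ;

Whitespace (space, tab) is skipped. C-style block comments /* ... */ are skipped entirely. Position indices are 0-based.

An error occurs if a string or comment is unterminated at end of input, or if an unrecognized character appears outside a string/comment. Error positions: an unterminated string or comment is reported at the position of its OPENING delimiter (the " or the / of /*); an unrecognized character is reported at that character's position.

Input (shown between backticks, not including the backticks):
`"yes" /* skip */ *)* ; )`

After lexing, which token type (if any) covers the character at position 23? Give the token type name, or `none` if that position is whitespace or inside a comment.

pos=0: enter STRING mode
pos=0: emit STR "yes" (now at pos=5)
pos=6: enter COMMENT mode (saw '/*')
exit COMMENT mode (now at pos=16)
pos=17: emit STAR '*'
pos=18: emit RPAREN ')'
pos=19: emit STAR '*'
pos=21: emit SEMI ';'
pos=23: emit RPAREN ')'
DONE. 6 tokens: [STR, STAR, RPAREN, STAR, SEMI, RPAREN]
Position 23: char is ')' -> RPAREN

Answer: RPAREN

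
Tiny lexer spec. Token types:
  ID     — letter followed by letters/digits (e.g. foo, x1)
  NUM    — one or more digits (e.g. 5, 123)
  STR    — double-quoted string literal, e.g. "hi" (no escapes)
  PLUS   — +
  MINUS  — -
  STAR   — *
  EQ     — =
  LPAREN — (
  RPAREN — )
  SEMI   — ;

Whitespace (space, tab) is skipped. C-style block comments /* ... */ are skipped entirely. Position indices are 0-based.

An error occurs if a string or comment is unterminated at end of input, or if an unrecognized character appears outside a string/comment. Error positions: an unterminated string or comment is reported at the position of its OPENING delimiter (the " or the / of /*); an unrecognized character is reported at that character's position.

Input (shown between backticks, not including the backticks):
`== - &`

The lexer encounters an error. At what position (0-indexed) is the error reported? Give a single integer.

pos=0: emit EQ '='
pos=1: emit EQ '='
pos=3: emit MINUS '-'
pos=5: ERROR — unrecognized char '&'

Answer: 5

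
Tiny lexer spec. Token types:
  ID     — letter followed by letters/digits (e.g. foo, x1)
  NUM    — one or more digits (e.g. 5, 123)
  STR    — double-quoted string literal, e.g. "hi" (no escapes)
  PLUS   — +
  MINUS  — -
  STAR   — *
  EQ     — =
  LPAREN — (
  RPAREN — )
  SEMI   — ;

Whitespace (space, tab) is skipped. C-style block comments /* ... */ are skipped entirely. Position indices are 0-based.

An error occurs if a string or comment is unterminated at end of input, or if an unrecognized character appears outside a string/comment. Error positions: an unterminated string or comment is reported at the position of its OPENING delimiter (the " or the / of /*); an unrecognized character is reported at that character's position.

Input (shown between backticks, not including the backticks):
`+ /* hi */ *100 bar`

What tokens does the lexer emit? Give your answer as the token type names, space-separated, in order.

Answer: PLUS STAR NUM ID

Derivation:
pos=0: emit PLUS '+'
pos=2: enter COMMENT mode (saw '/*')
exit COMMENT mode (now at pos=10)
pos=11: emit STAR '*'
pos=12: emit NUM '100' (now at pos=15)
pos=16: emit ID 'bar' (now at pos=19)
DONE. 4 tokens: [PLUS, STAR, NUM, ID]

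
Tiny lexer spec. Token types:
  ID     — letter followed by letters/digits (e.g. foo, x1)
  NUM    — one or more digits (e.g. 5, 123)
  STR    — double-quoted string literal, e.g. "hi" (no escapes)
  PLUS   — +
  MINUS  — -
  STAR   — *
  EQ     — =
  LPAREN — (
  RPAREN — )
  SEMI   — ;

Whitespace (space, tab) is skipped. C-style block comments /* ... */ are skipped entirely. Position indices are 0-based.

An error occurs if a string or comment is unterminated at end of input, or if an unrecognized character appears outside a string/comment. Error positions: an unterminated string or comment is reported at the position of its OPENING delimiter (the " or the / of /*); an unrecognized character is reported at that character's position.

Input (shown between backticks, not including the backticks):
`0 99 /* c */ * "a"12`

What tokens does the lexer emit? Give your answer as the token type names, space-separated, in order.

pos=0: emit NUM '0' (now at pos=1)
pos=2: emit NUM '99' (now at pos=4)
pos=5: enter COMMENT mode (saw '/*')
exit COMMENT mode (now at pos=12)
pos=13: emit STAR '*'
pos=15: enter STRING mode
pos=15: emit STR "a" (now at pos=18)
pos=18: emit NUM '12' (now at pos=20)
DONE. 5 tokens: [NUM, NUM, STAR, STR, NUM]

Answer: NUM NUM STAR STR NUM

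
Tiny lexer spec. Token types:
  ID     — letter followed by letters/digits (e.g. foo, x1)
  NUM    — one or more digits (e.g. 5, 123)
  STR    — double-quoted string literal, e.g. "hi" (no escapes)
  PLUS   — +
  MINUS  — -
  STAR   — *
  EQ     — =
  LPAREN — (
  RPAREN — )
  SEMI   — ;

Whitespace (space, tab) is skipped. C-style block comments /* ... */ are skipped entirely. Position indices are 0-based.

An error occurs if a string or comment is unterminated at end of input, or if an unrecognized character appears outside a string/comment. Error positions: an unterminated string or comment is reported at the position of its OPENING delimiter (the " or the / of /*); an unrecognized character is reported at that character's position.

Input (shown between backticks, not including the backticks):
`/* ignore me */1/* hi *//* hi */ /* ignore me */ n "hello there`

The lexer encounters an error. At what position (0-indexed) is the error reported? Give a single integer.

Answer: 51

Derivation:
pos=0: enter COMMENT mode (saw '/*')
exit COMMENT mode (now at pos=15)
pos=15: emit NUM '1' (now at pos=16)
pos=16: enter COMMENT mode (saw '/*')
exit COMMENT mode (now at pos=24)
pos=24: enter COMMENT mode (saw '/*')
exit COMMENT mode (now at pos=32)
pos=33: enter COMMENT mode (saw '/*')
exit COMMENT mode (now at pos=48)
pos=49: emit ID 'n' (now at pos=50)
pos=51: enter STRING mode
pos=51: ERROR — unterminated string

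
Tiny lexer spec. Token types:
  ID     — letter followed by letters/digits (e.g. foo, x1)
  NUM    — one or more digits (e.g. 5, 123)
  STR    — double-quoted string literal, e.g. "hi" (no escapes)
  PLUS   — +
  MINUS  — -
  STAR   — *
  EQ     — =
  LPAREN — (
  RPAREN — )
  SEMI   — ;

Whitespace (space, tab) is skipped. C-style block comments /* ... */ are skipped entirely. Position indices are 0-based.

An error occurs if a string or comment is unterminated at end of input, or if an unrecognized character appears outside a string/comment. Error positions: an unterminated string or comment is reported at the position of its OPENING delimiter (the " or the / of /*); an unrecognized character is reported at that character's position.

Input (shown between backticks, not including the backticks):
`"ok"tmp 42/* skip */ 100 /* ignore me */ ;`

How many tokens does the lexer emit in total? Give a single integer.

Answer: 5

Derivation:
pos=0: enter STRING mode
pos=0: emit STR "ok" (now at pos=4)
pos=4: emit ID 'tmp' (now at pos=7)
pos=8: emit NUM '42' (now at pos=10)
pos=10: enter COMMENT mode (saw '/*')
exit COMMENT mode (now at pos=20)
pos=21: emit NUM '100' (now at pos=24)
pos=25: enter COMMENT mode (saw '/*')
exit COMMENT mode (now at pos=40)
pos=41: emit SEMI ';'
DONE. 5 tokens: [STR, ID, NUM, NUM, SEMI]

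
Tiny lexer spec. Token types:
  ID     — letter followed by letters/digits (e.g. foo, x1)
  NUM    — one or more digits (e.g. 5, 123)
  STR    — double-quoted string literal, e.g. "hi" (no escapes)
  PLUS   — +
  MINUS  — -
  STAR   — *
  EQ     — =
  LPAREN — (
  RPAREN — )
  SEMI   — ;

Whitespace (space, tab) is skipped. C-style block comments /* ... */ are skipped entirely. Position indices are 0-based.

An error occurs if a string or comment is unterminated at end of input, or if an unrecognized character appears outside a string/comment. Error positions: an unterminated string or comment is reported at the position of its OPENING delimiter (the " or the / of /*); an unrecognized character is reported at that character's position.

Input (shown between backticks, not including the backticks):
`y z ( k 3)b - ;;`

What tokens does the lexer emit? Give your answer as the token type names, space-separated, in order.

pos=0: emit ID 'y' (now at pos=1)
pos=2: emit ID 'z' (now at pos=3)
pos=4: emit LPAREN '('
pos=6: emit ID 'k' (now at pos=7)
pos=8: emit NUM '3' (now at pos=9)
pos=9: emit RPAREN ')'
pos=10: emit ID 'b' (now at pos=11)
pos=12: emit MINUS '-'
pos=14: emit SEMI ';'
pos=15: emit SEMI ';'
DONE. 10 tokens: [ID, ID, LPAREN, ID, NUM, RPAREN, ID, MINUS, SEMI, SEMI]

Answer: ID ID LPAREN ID NUM RPAREN ID MINUS SEMI SEMI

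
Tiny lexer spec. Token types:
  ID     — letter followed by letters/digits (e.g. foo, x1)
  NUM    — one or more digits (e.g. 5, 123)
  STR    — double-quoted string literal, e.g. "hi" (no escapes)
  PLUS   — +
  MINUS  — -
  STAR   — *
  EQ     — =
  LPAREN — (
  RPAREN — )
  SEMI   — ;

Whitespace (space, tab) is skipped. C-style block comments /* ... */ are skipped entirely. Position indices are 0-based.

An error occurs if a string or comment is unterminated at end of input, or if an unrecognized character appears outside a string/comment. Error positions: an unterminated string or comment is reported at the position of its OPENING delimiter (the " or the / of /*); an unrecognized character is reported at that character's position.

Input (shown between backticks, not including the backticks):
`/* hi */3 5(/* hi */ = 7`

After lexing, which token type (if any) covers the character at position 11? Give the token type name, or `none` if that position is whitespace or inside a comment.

Answer: LPAREN

Derivation:
pos=0: enter COMMENT mode (saw '/*')
exit COMMENT mode (now at pos=8)
pos=8: emit NUM '3' (now at pos=9)
pos=10: emit NUM '5' (now at pos=11)
pos=11: emit LPAREN '('
pos=12: enter COMMENT mode (saw '/*')
exit COMMENT mode (now at pos=20)
pos=21: emit EQ '='
pos=23: emit NUM '7' (now at pos=24)
DONE. 5 tokens: [NUM, NUM, LPAREN, EQ, NUM]
Position 11: char is '(' -> LPAREN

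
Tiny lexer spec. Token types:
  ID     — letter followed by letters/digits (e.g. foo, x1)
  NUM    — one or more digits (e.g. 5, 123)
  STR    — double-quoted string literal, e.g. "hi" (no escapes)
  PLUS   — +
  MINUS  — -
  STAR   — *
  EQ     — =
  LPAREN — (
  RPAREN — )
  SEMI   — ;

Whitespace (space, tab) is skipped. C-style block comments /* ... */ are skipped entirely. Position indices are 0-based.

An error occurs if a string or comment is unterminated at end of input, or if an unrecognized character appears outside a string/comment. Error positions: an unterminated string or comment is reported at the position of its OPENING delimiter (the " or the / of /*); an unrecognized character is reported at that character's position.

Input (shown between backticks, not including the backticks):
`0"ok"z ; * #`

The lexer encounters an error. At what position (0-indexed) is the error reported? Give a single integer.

Answer: 11

Derivation:
pos=0: emit NUM '0' (now at pos=1)
pos=1: enter STRING mode
pos=1: emit STR "ok" (now at pos=5)
pos=5: emit ID 'z' (now at pos=6)
pos=7: emit SEMI ';'
pos=9: emit STAR '*'
pos=11: ERROR — unrecognized char '#'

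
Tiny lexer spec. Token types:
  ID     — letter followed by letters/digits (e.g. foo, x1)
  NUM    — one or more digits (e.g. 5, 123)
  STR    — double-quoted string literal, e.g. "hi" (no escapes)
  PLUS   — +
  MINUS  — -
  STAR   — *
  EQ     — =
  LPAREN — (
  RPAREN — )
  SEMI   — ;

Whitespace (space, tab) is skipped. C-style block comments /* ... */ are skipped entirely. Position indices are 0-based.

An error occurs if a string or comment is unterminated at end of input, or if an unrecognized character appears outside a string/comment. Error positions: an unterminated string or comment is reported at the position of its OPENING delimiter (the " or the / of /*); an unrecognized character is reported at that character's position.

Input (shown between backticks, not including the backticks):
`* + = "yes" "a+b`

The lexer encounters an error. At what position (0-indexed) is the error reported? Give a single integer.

pos=0: emit STAR '*'
pos=2: emit PLUS '+'
pos=4: emit EQ '='
pos=6: enter STRING mode
pos=6: emit STR "yes" (now at pos=11)
pos=12: enter STRING mode
pos=12: ERROR — unterminated string

Answer: 12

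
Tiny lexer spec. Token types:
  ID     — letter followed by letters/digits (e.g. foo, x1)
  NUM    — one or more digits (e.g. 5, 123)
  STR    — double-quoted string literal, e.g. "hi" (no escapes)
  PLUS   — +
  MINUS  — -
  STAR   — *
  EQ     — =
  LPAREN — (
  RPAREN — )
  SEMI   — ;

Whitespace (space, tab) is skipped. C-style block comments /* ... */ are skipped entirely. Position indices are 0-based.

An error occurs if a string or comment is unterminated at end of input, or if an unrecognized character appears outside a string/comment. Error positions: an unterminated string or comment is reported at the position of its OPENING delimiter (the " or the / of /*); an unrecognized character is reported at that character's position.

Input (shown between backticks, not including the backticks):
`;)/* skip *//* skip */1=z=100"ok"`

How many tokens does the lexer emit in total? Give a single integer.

pos=0: emit SEMI ';'
pos=1: emit RPAREN ')'
pos=2: enter COMMENT mode (saw '/*')
exit COMMENT mode (now at pos=12)
pos=12: enter COMMENT mode (saw '/*')
exit COMMENT mode (now at pos=22)
pos=22: emit NUM '1' (now at pos=23)
pos=23: emit EQ '='
pos=24: emit ID 'z' (now at pos=25)
pos=25: emit EQ '='
pos=26: emit NUM '100' (now at pos=29)
pos=29: enter STRING mode
pos=29: emit STR "ok" (now at pos=33)
DONE. 8 tokens: [SEMI, RPAREN, NUM, EQ, ID, EQ, NUM, STR]

Answer: 8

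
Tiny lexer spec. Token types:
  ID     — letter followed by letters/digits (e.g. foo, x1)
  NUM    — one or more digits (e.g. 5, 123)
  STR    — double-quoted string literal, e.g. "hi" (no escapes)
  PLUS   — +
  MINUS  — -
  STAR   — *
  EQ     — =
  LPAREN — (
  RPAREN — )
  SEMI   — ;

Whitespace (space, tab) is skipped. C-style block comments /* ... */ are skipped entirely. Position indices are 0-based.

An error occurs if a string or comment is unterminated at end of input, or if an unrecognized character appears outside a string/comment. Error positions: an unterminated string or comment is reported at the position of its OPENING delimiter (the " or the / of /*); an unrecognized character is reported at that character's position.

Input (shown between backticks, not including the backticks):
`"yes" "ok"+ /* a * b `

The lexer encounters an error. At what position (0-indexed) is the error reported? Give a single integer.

pos=0: enter STRING mode
pos=0: emit STR "yes" (now at pos=5)
pos=6: enter STRING mode
pos=6: emit STR "ok" (now at pos=10)
pos=10: emit PLUS '+'
pos=12: enter COMMENT mode (saw '/*')
pos=12: ERROR — unterminated comment (reached EOF)

Answer: 12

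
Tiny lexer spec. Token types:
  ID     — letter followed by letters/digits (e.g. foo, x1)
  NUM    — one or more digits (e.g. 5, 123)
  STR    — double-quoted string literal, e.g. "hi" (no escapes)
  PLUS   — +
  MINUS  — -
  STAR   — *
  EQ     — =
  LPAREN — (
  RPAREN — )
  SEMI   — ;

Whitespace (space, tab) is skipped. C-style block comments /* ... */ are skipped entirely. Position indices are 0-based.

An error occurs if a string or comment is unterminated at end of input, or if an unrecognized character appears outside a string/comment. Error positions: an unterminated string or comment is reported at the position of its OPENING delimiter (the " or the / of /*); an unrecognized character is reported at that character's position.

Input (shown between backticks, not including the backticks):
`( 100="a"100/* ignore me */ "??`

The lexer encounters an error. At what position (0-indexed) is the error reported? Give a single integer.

Answer: 28

Derivation:
pos=0: emit LPAREN '('
pos=2: emit NUM '100' (now at pos=5)
pos=5: emit EQ '='
pos=6: enter STRING mode
pos=6: emit STR "a" (now at pos=9)
pos=9: emit NUM '100' (now at pos=12)
pos=12: enter COMMENT mode (saw '/*')
exit COMMENT mode (now at pos=27)
pos=28: enter STRING mode
pos=28: ERROR — unterminated string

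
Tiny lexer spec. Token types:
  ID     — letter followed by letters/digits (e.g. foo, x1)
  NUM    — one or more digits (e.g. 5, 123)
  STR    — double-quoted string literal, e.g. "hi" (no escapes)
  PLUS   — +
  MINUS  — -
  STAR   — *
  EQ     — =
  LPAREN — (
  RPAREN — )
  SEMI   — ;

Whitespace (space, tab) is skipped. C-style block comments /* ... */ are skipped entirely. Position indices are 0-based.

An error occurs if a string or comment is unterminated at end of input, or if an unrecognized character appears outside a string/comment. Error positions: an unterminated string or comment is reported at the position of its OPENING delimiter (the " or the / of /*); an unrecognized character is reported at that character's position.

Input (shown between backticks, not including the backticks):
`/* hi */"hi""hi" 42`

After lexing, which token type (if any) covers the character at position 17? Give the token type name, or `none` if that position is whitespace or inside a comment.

Answer: NUM

Derivation:
pos=0: enter COMMENT mode (saw '/*')
exit COMMENT mode (now at pos=8)
pos=8: enter STRING mode
pos=8: emit STR "hi" (now at pos=12)
pos=12: enter STRING mode
pos=12: emit STR "hi" (now at pos=16)
pos=17: emit NUM '42' (now at pos=19)
DONE. 3 tokens: [STR, STR, NUM]
Position 17: char is '4' -> NUM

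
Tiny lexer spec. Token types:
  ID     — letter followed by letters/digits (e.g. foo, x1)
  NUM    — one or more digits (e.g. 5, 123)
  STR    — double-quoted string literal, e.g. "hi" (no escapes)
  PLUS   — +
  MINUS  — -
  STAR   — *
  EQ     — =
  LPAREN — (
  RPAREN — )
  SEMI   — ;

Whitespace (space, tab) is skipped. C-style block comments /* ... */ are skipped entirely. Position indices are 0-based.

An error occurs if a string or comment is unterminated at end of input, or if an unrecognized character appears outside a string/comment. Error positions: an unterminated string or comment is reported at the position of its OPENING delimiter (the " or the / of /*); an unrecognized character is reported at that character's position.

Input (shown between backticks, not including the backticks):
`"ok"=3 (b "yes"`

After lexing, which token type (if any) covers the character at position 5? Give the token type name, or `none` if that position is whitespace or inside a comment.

Answer: NUM

Derivation:
pos=0: enter STRING mode
pos=0: emit STR "ok" (now at pos=4)
pos=4: emit EQ '='
pos=5: emit NUM '3' (now at pos=6)
pos=7: emit LPAREN '('
pos=8: emit ID 'b' (now at pos=9)
pos=10: enter STRING mode
pos=10: emit STR "yes" (now at pos=15)
DONE. 6 tokens: [STR, EQ, NUM, LPAREN, ID, STR]
Position 5: char is '3' -> NUM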